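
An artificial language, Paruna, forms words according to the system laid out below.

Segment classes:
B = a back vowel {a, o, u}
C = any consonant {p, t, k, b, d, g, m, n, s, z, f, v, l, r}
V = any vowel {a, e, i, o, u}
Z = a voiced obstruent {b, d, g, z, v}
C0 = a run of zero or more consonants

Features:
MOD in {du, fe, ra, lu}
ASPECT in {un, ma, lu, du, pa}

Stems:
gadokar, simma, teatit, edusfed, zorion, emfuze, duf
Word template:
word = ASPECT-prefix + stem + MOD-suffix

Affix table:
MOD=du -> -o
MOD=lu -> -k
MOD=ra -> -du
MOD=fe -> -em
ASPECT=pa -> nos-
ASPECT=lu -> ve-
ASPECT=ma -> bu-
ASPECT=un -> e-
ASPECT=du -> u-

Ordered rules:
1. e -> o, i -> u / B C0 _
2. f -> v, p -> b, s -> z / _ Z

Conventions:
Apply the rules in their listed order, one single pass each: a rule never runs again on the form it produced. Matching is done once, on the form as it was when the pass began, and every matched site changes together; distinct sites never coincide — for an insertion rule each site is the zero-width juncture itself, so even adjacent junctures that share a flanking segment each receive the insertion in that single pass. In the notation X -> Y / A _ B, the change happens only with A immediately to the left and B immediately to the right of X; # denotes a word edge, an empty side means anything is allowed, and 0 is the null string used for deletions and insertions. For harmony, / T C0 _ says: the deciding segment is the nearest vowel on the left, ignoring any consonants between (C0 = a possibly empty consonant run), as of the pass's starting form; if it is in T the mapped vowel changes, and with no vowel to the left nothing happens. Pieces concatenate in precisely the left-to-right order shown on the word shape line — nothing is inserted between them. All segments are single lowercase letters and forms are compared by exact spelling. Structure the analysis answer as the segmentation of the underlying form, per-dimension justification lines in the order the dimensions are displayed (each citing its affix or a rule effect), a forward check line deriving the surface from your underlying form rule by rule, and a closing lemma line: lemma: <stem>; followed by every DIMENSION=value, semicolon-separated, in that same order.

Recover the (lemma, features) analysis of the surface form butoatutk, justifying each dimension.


underlying: bu-teatit-k
MOD=lu - signalled by the affix -k
ASPECT=ma - signalled by the affix bu-
check: buteatitk -> butoatutk -> butoatutk
lemma: teatit; MOD=lu; ASPECT=ma


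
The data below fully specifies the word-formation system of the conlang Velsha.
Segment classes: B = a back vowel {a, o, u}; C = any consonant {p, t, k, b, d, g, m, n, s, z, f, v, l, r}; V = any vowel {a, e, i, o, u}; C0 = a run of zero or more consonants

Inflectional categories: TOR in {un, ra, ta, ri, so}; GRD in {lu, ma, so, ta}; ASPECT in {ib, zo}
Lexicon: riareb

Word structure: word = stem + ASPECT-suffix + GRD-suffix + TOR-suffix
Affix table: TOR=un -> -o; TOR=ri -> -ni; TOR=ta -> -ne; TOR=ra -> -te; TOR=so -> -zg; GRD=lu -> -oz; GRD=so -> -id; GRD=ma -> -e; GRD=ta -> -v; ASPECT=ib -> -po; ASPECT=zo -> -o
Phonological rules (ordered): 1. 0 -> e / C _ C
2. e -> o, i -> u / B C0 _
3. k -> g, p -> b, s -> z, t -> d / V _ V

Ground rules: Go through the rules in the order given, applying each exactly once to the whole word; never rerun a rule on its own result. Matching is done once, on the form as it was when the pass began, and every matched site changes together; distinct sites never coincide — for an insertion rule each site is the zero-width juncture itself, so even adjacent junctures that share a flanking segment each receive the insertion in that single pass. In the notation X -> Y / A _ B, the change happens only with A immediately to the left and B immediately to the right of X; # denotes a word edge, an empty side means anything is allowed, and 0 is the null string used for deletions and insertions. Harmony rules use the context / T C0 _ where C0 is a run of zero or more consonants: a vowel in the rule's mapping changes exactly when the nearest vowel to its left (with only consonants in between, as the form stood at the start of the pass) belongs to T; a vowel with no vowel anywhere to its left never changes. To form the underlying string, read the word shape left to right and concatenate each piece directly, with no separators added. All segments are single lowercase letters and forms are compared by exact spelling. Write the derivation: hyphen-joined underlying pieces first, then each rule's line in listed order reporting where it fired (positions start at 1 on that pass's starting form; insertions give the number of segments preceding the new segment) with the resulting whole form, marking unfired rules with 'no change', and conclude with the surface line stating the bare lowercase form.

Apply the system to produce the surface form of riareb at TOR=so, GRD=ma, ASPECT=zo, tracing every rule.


underlying: riareb-o-e-zg
1. 0 -> e / C _ C: inserts after position(s) 9: riareboezeg
2. e -> o, i -> u / B C0 _: fires at position(s) 5, 8: riaroboozeg
3. k -> g, p -> b, s -> z, t -> d / V _ V: no change
surface: riaroboozeg


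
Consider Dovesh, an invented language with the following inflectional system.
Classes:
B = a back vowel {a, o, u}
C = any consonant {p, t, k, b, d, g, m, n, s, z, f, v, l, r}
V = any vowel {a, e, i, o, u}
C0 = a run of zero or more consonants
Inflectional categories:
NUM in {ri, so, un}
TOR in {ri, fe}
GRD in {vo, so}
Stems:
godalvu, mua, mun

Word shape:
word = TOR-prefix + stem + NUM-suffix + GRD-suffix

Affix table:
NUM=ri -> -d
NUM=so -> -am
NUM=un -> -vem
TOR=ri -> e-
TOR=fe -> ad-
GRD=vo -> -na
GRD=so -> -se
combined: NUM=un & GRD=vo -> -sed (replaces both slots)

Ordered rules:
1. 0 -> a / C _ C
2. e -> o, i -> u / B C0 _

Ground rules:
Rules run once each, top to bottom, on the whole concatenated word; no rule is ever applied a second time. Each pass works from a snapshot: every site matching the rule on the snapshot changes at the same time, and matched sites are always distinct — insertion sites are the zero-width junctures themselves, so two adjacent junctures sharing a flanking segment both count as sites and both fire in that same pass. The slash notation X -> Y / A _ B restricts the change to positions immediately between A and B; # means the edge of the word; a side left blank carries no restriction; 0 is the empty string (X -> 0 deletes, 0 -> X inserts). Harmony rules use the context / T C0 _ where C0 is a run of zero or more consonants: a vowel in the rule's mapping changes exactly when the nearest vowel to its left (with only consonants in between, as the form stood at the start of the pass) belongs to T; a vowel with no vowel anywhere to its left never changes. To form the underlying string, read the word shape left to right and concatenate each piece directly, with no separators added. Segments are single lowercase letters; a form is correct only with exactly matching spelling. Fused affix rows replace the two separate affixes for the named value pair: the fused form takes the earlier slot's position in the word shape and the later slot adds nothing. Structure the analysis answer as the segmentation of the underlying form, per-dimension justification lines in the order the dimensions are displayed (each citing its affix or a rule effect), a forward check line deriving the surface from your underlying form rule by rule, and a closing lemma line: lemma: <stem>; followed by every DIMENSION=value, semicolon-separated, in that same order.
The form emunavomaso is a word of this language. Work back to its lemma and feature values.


underlying: e-mun-vem-se
NUM=un - signalled by the affix -vem
TOR=ri - signalled by the affix e-
GRD=so - signalled by the affix -se
check: emunvemse -> emunavemase -> emunavomaso
lemma: mun; NUM=un; TOR=ri; GRD=so


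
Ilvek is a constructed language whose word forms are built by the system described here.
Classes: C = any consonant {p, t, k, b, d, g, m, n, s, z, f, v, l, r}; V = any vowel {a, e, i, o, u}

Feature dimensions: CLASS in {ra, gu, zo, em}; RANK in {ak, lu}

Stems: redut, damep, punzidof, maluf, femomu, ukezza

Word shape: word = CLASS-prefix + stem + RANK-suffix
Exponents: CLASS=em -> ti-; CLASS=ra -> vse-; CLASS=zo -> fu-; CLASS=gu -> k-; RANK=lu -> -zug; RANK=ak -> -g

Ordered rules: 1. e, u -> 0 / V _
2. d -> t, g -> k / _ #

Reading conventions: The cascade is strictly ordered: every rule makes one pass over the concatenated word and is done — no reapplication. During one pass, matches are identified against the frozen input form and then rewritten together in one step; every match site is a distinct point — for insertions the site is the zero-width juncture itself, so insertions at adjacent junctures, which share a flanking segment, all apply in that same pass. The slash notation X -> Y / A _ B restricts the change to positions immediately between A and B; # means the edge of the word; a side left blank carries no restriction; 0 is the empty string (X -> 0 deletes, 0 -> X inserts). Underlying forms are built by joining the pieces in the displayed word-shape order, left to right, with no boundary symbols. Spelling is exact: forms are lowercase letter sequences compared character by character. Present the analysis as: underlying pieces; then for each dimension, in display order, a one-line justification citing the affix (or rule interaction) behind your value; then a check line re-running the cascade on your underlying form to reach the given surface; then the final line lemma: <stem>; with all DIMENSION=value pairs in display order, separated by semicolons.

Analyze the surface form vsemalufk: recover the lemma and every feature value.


underlying: vse-maluf-g
CLASS=ra - signalled by the affix vse-
RANK=ak - signalled by the affix -g
check: vsemalufg -> vsemalufg -> vsemalufk
lemma: maluf; CLASS=ra; RANK=ak


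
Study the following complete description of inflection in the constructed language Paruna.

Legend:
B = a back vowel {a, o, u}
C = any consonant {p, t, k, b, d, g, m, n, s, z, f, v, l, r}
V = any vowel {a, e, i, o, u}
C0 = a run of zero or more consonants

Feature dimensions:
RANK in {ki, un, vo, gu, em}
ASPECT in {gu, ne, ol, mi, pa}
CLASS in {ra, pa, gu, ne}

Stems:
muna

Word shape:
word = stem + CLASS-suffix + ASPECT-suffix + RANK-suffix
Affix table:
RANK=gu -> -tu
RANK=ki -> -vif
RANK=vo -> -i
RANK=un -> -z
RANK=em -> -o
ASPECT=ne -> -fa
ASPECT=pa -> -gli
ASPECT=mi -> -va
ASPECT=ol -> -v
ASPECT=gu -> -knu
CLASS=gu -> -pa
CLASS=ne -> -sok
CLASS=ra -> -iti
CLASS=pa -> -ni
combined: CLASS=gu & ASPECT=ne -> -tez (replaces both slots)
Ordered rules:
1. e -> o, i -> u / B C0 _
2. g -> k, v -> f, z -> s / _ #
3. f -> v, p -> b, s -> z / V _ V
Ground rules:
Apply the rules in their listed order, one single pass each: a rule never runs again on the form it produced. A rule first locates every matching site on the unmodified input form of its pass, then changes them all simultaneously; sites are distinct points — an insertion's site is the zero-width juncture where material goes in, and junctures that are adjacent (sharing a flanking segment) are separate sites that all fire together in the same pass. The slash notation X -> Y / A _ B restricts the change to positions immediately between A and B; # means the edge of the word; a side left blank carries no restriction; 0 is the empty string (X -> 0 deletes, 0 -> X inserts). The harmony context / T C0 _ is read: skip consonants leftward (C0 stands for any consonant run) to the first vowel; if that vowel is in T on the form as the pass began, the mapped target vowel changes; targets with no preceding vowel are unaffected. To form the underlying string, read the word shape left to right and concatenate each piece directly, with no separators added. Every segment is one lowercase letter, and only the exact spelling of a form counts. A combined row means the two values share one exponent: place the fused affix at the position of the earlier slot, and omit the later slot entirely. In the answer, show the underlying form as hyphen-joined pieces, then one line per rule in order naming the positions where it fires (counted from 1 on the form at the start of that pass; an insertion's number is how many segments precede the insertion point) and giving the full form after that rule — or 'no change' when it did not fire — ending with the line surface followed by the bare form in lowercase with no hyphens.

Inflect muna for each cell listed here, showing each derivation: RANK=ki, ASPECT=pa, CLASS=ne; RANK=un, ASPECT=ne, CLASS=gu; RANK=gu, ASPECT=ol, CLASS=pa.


cell RANK=ki, ASPECT=pa, CLASS=ne:
underlying: muna-sok-gli-vif
1. e -> o, i -> u / B C0 _: fires at position(s) 10: munasokgluvif
2. g -> k, v -> f, z -> s / _ #: no change
3. f -> v, p -> b, s -> z / V _ V: fires at position(s) 5: munazokgluvif
surface: munazokgluvif

cell RANK=un, ASPECT=ne, CLASS=gu:
underlying: muna-tez-z
1. e -> o, i -> u / B C0 _: fires at position(s) 6: munatozz
2. g -> k, v -> f, z -> s / _ #: fires at position(s) 8: munatozs
3. f -> v, p -> b, s -> z / V _ V: no change
surface: munatozs

cell RANK=gu, ASPECT=ol, CLASS=pa:
underlying: muna-ni-v-tu
1. e -> o, i -> u / B C0 _: fires at position(s) 6: munanuvtu
2. g -> k, v -> f, z -> s / _ #: no change
3. f -> v, p -> b, s -> z / V _ V: no change
surface: munanuvtu


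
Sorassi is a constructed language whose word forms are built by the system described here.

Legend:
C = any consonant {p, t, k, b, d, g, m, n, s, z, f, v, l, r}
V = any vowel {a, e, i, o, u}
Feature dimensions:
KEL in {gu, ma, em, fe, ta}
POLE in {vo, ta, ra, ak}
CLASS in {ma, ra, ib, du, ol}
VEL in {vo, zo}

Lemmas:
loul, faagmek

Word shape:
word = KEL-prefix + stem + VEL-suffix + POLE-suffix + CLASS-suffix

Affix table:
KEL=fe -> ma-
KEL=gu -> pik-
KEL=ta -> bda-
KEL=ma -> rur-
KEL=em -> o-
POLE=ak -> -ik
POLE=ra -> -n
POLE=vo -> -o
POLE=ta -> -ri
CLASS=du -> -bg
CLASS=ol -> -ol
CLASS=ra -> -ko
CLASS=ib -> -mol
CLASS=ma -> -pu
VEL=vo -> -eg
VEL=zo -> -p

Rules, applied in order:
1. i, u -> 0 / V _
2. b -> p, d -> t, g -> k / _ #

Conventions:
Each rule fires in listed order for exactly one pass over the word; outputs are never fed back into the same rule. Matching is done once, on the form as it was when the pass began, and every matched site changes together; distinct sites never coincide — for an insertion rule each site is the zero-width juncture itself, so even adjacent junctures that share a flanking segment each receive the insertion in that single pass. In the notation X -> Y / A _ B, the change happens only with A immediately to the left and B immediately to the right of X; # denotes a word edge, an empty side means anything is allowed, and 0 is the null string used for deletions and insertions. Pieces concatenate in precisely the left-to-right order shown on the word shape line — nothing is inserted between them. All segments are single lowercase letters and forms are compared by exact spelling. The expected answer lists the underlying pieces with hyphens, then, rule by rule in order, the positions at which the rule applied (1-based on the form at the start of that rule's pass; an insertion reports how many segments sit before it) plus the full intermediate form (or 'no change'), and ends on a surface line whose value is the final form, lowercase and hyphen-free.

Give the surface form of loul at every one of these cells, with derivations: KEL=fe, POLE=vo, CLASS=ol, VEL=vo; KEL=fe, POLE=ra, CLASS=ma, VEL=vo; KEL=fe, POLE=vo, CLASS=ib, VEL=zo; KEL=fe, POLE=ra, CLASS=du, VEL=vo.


cell KEL=fe, POLE=vo, CLASS=ol, VEL=vo:
underlying: ma-loul-eg-o-ol
1. i, u -> 0 / V _: fires at position(s) 5: malolegool
2. b -> p, d -> t, g -> k / _ #: no change
surface: malolegool

cell KEL=fe, POLE=ra, CLASS=ma, VEL=vo:
underlying: ma-loul-eg-n-pu
1. i, u -> 0 / V _: fires at position(s) 5: malolegnpu
2. b -> p, d -> t, g -> k / _ #: no change
surface: malolegnpu

cell KEL=fe, POLE=vo, CLASS=ib, VEL=zo:
underlying: ma-loul-p-o-mol
1. i, u -> 0 / V _: fires at position(s) 5: malolpomol
2. b -> p, d -> t, g -> k / _ #: no change
surface: malolpomol

cell KEL=fe, POLE=ra, CLASS=du, VEL=vo:
underlying: ma-loul-eg-n-bg
1. i, u -> 0 / V _: fires at position(s) 5: malolegnbg
2. b -> p, d -> t, g -> k / _ #: fires at position(s) 10: malolegnbk
surface: malolegnbk


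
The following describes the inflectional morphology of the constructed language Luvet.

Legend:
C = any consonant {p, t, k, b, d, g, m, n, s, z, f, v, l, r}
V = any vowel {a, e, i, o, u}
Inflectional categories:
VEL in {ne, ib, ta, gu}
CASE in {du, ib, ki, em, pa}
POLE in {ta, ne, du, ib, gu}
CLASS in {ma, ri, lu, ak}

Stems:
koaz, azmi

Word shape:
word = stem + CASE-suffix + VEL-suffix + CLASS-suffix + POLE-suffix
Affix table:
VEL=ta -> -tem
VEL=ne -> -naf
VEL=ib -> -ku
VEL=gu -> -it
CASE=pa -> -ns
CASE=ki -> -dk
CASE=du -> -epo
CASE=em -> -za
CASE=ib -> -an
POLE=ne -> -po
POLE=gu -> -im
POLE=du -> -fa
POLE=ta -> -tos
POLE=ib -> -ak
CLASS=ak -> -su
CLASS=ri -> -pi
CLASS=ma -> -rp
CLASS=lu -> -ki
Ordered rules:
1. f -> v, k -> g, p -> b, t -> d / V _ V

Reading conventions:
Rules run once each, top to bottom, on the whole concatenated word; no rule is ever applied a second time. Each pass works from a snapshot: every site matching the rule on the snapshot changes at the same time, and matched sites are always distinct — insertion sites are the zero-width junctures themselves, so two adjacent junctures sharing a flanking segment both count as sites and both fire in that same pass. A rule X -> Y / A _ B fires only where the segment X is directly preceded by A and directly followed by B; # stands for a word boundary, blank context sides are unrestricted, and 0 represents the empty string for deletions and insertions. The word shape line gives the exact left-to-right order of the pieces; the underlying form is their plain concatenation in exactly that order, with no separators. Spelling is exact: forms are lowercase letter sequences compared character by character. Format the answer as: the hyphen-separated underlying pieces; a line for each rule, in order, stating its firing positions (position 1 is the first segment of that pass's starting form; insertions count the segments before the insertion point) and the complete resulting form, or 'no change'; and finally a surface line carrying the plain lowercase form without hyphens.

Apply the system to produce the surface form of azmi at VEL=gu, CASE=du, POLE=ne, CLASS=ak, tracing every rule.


underlying: azmi-epo-it-su-po
1. f -> v, k -> g, p -> b, t -> d / V _ V: fires at position(s) 6, 12: azmieboitsubo
surface: azmieboitsubo


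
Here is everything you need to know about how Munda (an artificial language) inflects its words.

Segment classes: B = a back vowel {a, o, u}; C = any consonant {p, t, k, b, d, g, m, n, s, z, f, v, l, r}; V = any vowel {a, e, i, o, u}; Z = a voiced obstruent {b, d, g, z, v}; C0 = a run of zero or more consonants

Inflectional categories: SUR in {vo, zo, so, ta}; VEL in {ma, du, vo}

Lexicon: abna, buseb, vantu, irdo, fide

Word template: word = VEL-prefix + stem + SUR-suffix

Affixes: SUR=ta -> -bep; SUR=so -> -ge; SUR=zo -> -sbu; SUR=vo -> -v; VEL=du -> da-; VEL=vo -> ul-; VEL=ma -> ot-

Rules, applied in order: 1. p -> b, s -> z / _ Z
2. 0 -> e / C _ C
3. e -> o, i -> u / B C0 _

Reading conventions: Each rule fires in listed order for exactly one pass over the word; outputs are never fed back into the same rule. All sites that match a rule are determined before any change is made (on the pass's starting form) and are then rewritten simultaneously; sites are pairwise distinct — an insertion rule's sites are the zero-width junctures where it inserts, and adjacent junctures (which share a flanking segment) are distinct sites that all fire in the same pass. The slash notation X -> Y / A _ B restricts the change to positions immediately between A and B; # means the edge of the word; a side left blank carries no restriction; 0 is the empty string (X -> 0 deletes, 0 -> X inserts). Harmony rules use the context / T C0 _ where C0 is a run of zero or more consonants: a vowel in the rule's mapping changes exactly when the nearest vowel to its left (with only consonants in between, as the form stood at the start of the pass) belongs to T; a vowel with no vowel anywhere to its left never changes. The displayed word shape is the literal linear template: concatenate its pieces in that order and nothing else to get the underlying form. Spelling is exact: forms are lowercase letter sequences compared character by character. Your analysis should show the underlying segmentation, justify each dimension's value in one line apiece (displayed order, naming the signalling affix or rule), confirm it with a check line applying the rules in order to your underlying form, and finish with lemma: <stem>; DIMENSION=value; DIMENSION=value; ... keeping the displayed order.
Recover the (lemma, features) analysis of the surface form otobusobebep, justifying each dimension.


underlying: ot-buseb-bep
SUR=ta - signalled by the affix -bep
VEL=ma - signalled by the affix ot-
check: otbusebbep -> otbusebbep -> otebusebebep -> otobusobebep
lemma: buseb; SUR=ta; VEL=ma


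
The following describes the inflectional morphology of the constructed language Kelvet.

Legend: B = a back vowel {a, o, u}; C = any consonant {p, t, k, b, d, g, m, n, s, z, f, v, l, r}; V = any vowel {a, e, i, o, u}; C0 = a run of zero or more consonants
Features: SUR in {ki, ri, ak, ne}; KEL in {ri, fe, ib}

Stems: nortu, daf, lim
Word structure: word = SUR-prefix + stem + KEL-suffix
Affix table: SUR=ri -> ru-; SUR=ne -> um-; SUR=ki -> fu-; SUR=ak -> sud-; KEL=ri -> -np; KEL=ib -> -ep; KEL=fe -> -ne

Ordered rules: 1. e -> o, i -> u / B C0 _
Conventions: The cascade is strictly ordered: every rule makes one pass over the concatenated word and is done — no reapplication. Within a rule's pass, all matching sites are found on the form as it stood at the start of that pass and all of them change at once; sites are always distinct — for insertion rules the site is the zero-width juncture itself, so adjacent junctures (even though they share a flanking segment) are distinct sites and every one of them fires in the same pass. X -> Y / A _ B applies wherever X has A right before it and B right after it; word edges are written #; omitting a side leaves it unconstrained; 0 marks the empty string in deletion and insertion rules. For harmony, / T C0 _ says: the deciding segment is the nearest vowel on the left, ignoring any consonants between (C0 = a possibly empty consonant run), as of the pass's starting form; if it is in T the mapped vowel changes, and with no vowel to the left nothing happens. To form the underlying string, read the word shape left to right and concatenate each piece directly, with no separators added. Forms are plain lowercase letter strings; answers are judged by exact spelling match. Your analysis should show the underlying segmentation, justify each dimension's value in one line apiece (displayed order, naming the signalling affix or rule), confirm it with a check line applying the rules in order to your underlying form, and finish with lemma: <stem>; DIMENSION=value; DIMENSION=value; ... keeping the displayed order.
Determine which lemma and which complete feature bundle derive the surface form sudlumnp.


underlying: sud-lim-np
SUR=ak - signalled by the affix sud-
KEL=ri - signalled by the affix -np
check: sudlimnp -> sudlumnp
lemma: lim; SUR=ak; KEL=ri


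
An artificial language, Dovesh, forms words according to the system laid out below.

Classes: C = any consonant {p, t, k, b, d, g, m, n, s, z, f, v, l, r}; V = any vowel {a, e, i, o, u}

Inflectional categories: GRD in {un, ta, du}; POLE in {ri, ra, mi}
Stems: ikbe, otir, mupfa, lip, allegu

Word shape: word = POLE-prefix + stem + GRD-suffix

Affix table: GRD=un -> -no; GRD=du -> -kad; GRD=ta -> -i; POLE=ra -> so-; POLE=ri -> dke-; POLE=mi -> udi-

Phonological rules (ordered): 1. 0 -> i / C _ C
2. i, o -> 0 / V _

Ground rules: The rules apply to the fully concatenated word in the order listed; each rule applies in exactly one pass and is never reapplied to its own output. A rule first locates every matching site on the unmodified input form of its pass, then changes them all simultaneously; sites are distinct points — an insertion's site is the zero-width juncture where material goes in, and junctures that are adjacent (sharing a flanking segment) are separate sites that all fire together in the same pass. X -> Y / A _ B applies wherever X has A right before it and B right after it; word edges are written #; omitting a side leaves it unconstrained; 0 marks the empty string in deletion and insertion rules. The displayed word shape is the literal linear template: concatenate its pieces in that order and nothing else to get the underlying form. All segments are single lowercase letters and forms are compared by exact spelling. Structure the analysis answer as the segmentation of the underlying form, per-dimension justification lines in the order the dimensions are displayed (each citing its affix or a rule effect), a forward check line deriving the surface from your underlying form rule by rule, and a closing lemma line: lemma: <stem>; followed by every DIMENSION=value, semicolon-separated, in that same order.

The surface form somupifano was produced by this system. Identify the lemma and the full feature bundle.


underlying: so-mupfa-no
GRD=un - signalled by the affix -no
POLE=ra - signalled by the affix so-
check: somupfano -> somupifano -> somupifano
lemma: mupfa; GRD=un; POLE=ra


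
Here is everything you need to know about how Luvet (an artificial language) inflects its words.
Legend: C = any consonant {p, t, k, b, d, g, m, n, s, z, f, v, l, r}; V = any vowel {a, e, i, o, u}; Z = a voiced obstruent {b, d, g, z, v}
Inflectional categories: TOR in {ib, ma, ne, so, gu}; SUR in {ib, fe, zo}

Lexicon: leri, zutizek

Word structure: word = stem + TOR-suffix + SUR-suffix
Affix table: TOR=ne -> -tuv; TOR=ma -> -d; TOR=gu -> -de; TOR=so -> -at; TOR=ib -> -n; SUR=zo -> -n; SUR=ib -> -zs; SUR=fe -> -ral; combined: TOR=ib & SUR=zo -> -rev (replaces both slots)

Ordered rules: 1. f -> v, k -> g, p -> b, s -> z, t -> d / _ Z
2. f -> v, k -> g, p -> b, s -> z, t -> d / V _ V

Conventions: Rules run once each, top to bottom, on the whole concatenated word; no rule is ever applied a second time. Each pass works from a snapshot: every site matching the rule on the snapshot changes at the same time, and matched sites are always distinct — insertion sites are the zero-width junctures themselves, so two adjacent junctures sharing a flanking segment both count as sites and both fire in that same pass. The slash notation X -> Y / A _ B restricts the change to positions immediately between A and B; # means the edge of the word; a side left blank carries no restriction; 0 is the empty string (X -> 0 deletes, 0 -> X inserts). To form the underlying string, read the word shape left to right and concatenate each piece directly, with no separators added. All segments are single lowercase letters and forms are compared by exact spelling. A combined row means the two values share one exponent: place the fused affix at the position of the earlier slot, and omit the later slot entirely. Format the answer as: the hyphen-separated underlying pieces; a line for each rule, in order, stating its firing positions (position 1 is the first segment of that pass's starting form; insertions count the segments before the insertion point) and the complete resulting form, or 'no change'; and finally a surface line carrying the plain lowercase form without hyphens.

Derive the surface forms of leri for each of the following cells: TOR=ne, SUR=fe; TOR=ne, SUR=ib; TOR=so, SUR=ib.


cell TOR=ne, SUR=fe:
underlying: leri-tuv-ral
1. f -> v, k -> g, p -> b, s -> z, t -> d / _ Z: no change
2. f -> v, k -> g, p -> b, s -> z, t -> d / V _ V: fires at position(s) 5: leriduvral
surface: leriduvral

cell TOR=ne, SUR=ib:
underlying: leri-tuv-zs
1. f -> v, k -> g, p -> b, s -> z, t -> d / _ Z: no change
2. f -> v, k -> g, p -> b, s -> z, t -> d / V _ V: fires at position(s) 5: leriduvzs
surface: leriduvzs

cell TOR=so, SUR=ib:
underlying: leri-at-zs
1. f -> v, k -> g, p -> b, s -> z, t -> d / _ Z: fires at position(s) 6: leriadzs
2. f -> v, k -> g, p -> b, s -> z, t -> d / V _ V: no change
surface: leriadzs


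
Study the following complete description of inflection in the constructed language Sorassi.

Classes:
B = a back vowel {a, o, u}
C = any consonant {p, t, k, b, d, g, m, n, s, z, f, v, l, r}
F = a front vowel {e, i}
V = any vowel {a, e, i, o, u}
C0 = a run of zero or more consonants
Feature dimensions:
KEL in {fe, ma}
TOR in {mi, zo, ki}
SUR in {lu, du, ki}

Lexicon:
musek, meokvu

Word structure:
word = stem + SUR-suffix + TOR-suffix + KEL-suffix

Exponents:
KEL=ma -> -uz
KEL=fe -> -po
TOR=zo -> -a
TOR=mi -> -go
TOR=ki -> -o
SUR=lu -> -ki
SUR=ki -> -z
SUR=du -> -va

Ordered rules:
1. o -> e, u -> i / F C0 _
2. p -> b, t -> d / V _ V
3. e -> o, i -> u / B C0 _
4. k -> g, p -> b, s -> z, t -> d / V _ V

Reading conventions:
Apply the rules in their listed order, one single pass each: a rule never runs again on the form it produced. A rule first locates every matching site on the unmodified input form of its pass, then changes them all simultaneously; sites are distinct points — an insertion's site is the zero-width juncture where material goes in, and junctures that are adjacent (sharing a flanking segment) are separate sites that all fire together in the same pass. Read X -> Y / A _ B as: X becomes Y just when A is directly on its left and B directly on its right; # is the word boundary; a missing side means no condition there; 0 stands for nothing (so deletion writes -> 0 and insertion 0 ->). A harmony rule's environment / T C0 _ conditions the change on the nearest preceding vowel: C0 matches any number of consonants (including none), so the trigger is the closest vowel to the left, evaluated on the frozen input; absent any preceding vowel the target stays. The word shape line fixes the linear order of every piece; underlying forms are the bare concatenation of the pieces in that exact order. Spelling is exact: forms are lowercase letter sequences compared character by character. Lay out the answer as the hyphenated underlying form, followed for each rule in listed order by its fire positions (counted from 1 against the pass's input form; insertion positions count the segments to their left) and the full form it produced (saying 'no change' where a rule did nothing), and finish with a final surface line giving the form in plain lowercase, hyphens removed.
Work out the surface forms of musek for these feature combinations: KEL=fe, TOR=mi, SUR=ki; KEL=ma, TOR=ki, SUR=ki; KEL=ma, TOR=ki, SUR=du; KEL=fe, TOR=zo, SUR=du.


cell KEL=fe, TOR=mi, SUR=ki:
underlying: musek-z-go-po
1. o -> e, u -> i / F C0 _: fires at position(s) 8: musekzgepo
2. p -> b, t -> d / V _ V: fires at position(s) 9: musekzgebo
3. e -> o, i -> u / B C0 _: fires at position(s) 4: musokzgebo
4. k -> g, p -> b, s -> z, t -> d / V _ V: fires at position(s) 3: muzokzgebo
surface: muzokzgebo

cell KEL=ma, TOR=ki, SUR=ki:
underlying: musek-z-o-uz
1. o -> e, u -> i / F C0 _: fires at position(s) 7: musekzeuz
2. p -> b, t -> d / V _ V: no change
3. e -> o, i -> u / B C0 _: fires at position(s) 4: musokzeuz
4. k -> g, p -> b, s -> z, t -> d / V _ V: fires at position(s) 3: muzokzeuz
surface: muzokzeuz

cell KEL=ma, TOR=ki, SUR=du:
underlying: musek-va-o-uz
1. o -> e, u -> i / F C0 _: no change
2. p -> b, t -> d / V _ V: no change
3. e -> o, i -> u / B C0 _: fires at position(s) 4: musokvaouz
4. k -> g, p -> b, s -> z, t -> d / V _ V: fires at position(s) 3: muzokvaouz
surface: muzokvaouz

cell KEL=fe, TOR=zo, SUR=du:
underlying: musek-va-a-po
1. o -> e, u -> i / F C0 _: no change
2. p -> b, t -> d / V _ V: fires at position(s) 9: musekvaabo
3. e -> o, i -> u / B C0 _: fires at position(s) 4: musokvaabo
4. k -> g, p -> b, s -> z, t -> d / V _ V: fires at position(s) 3: muzokvaabo
surface: muzokvaabo


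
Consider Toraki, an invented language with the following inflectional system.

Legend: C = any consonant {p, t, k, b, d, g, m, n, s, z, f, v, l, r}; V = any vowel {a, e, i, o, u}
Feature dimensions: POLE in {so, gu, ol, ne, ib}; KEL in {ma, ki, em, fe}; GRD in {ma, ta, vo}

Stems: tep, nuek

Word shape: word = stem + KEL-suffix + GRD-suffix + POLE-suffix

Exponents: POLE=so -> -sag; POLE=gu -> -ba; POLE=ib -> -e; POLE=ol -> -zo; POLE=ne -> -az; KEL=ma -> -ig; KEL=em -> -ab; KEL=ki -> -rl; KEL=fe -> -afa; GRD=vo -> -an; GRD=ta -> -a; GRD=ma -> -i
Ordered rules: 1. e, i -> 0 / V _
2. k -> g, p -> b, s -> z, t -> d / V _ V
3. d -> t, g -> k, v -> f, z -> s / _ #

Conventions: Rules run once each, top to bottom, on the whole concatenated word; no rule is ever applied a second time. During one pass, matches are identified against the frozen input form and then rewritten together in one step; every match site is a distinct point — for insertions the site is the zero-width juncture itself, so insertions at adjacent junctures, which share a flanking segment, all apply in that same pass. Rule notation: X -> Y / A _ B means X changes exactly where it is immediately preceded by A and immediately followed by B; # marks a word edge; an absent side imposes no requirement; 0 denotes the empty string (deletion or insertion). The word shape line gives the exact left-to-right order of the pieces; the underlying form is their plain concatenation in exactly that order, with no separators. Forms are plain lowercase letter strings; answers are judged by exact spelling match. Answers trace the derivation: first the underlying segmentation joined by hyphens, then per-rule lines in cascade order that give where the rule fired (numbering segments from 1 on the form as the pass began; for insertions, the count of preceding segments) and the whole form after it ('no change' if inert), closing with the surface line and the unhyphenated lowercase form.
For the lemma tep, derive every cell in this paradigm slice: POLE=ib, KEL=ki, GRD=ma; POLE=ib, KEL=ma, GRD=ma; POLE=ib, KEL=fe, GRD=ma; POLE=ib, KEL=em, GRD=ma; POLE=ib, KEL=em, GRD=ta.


cell POLE=ib, KEL=ki, GRD=ma:
underlying: tep-rl-i-e
1. e, i -> 0 / V _: fires at position(s) 7: teprli
2. k -> g, p -> b, s -> z, t -> d / V _ V: no change
3. d -> t, g -> k, v -> f, z -> s / _ #: no change
surface: teprli

cell POLE=ib, KEL=ma, GRD=ma:
underlying: tep-ig-i-e
1. e, i -> 0 / V _: fires at position(s) 7: tepigi
2. k -> g, p -> b, s -> z, t -> d / V _ V: fires at position(s) 3: tebigi
3. d -> t, g -> k, v -> f, z -> s / _ #: no change
surface: tebigi

cell POLE=ib, KEL=fe, GRD=ma:
underlying: tep-afa-i-e
1. e, i -> 0 / V _: fires at position(s) 7, 8: tepafa
2. k -> g, p -> b, s -> z, t -> d / V _ V: fires at position(s) 3: tebafa
3. d -> t, g -> k, v -> f, z -> s / _ #: no change
surface: tebafa

cell POLE=ib, KEL=em, GRD=ma:
underlying: tep-ab-i-e
1. e, i -> 0 / V _: fires at position(s) 7: tepabi
2. k -> g, p -> b, s -> z, t -> d / V _ V: fires at position(s) 3: tebabi
3. d -> t, g -> k, v -> f, z -> s / _ #: no change
surface: tebabi

cell POLE=ib, KEL=em, GRD=ta:
underlying: tep-ab-a-e
1. e, i -> 0 / V _: fires at position(s) 7: tepaba
2. k -> g, p -> b, s -> z, t -> d / V _ V: fires at position(s) 3: tebaba
3. d -> t, g -> k, v -> f, z -> s / _ #: no change
surface: tebaba


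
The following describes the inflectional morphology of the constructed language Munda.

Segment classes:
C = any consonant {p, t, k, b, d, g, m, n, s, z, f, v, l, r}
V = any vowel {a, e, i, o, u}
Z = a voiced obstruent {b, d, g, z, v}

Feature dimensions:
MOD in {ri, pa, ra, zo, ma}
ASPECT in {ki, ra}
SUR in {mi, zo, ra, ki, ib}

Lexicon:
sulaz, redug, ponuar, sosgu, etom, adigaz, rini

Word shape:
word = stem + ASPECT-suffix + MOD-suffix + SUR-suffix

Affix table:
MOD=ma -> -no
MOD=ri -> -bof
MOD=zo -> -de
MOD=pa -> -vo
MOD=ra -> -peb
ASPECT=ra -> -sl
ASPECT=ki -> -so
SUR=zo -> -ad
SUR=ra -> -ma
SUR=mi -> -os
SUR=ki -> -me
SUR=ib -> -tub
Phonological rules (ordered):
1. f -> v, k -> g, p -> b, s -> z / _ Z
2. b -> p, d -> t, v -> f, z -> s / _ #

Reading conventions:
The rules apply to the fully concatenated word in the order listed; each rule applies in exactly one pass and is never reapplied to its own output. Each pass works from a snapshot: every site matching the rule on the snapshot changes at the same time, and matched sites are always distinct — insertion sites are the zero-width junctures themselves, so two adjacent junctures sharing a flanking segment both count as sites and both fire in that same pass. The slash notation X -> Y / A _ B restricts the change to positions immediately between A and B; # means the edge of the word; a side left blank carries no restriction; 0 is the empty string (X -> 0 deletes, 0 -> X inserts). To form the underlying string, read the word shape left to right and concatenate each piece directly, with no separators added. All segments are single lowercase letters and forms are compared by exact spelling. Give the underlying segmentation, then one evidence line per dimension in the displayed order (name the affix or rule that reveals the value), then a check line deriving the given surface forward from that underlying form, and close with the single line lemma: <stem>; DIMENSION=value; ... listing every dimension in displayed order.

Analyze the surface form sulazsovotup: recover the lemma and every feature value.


underlying: sulaz-so-vo-tub
MOD=pa - signalled by the affix -vo
ASPECT=ki - signalled by the affix -so
SUR=ib - signalled by the affix -tub
check: sulazsovotub -> sulazsovotub -> sulazsovotup
lemma: sulaz; MOD=pa; ASPECT=ki; SUR=ib


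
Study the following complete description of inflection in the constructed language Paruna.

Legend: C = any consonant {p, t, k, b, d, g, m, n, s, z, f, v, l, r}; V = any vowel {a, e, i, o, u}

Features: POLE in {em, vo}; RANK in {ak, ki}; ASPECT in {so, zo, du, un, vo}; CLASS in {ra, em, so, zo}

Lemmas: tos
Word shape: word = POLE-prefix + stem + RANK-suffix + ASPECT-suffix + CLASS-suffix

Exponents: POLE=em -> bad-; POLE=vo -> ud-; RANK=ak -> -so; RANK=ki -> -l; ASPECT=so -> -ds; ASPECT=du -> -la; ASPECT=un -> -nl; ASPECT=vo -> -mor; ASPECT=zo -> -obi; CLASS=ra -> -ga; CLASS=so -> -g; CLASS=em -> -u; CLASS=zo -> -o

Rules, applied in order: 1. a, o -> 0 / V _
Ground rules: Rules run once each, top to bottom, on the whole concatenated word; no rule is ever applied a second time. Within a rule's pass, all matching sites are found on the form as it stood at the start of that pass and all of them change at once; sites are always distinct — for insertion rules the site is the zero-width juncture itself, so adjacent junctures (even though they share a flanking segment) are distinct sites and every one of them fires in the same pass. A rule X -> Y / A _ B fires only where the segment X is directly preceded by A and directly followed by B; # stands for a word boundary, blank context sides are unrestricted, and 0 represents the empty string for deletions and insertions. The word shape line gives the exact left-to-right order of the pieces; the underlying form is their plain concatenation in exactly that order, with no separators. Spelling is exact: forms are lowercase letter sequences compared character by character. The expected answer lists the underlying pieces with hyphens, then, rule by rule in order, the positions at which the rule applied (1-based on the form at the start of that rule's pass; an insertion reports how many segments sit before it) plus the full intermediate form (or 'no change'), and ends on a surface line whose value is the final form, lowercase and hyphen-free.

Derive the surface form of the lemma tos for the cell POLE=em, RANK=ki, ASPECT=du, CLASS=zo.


underlying: bad-tos-l-la-o
1. a, o -> 0 / V _: fires at position(s) 10: badtoslla
surface: badtoslla


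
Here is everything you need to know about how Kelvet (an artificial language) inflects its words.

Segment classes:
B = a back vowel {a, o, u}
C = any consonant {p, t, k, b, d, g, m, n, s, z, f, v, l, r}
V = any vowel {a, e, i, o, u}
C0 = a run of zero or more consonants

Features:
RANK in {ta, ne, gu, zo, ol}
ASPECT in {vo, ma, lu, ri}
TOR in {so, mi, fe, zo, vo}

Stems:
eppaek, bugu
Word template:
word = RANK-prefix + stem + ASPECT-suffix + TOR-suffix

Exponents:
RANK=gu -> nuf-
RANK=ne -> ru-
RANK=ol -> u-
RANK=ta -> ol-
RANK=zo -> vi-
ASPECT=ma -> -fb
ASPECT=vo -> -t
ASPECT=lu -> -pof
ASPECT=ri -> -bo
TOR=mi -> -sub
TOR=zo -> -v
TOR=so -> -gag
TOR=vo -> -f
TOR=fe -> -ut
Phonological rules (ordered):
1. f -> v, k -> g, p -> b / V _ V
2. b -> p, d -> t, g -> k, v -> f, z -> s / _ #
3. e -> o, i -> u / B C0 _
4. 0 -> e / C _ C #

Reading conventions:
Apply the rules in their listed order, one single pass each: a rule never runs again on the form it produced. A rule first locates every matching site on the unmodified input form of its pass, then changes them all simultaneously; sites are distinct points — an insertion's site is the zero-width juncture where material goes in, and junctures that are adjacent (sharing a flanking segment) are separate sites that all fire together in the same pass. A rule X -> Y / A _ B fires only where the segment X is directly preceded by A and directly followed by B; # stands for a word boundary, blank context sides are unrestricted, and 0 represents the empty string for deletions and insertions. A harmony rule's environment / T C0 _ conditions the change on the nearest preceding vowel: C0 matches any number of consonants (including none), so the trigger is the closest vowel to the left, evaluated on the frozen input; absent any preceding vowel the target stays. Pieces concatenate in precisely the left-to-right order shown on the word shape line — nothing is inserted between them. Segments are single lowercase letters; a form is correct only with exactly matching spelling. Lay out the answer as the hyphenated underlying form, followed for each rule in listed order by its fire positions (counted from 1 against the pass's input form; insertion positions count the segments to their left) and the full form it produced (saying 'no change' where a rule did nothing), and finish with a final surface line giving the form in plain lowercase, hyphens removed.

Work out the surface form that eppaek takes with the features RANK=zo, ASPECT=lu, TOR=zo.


underlying: vi-eppaek-pof-v
1. f -> v, k -> g, p -> b / V _ V: no change
2. b -> p, d -> t, g -> k, v -> f, z -> s / _ #: fires at position(s) 12: vieppaekpoff
3. e -> o, i -> u / B C0 _: fires at position(s) 7: vieppaokpoff
4. 0 -> e / C _ C #: inserts after position(s) 11: vieppaokpofef
surface: vieppaokpofef
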